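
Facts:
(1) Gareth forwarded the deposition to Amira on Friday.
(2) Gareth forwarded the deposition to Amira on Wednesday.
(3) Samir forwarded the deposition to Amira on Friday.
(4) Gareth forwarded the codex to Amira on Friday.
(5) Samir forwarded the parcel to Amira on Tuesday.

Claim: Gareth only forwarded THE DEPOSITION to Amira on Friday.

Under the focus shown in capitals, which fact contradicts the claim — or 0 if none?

4

Focus (in capitals) is "the deposition" — the thing. "Only" excludes alternative things while holding fixed agent = Gareth, recipient = Amira, setting = on Friday.
Fact (4) shares the background but differs in thing (the codex) — a counterexample.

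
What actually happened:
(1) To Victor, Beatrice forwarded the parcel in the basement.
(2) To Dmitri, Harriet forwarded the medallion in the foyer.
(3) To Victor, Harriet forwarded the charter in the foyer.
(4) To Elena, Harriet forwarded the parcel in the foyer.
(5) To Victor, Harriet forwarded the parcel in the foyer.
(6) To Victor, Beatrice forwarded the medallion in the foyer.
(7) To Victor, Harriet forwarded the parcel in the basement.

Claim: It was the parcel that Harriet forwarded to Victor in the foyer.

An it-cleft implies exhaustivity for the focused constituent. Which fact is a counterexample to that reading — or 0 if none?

3

Focus of the cleft: "the parcel" (the thing). Presupposed background: agent = Harriet, recipient = Victor, setting = in the foyer.
Exhaustivity: the parcel is the only thing satisfying that background.
Fact (3) shares the background but with thing = the charter; exhaustivity is violated.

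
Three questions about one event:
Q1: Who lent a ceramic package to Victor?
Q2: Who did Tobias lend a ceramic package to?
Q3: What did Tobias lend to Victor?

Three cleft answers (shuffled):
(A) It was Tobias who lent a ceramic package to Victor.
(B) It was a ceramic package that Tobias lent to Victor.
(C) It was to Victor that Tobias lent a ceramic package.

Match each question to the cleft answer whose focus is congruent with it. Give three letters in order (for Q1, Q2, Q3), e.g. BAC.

ACB

Q1 asks about the subject (agent); cleft (A) focuses "Tobias", which is the subject (agent) — so Q1 → A.
Q2 asks about the recipient; cleft (C) focuses "to Victor", which is the recipient — so Q2 → C.
Q3 asks about the direct object; cleft (B) focuses "a ceramic package", which is the direct object — so Q3 → B.
Mapping: Q1→A, Q2→C, Q3→B.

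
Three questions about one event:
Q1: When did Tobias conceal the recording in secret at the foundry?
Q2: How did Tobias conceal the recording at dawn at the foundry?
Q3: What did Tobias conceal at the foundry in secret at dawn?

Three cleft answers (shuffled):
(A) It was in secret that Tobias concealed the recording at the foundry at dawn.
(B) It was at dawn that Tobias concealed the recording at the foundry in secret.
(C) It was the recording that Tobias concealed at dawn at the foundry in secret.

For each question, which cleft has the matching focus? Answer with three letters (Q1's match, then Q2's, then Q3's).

Q1 asks about the time; cleft (B) focuses "at dawn", which is the time — so Q1 → B.
Q2 asks about the manner; cleft (A) focuses "in secret", which is the manner — so Q2 → A.
Q3 asks about the direct object; cleft (C) focuses "the recording", which is the direct object — so Q3 → C.
Mapping: Q1→B, Q2→A, Q3→C.

BAC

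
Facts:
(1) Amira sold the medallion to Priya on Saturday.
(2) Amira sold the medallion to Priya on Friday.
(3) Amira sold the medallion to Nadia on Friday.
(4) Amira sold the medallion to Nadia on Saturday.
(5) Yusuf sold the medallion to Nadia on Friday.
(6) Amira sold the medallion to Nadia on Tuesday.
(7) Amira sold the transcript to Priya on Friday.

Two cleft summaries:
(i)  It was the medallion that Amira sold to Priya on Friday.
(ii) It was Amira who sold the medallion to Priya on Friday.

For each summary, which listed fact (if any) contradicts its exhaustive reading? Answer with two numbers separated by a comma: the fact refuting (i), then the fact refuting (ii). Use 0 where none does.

Summary (i) focuses "the medallion" (the thing); background agent = Amira, recipient = Priya, setting = on Friday. Fact (7) matches that background with thing = the transcript — refutes (i).
Summary (ii) focuses "Amira" (the agent); background thing = the medallion, recipient = Priya, setting = on Friday. No fact matches that background with a different agent, so 0.

7, 0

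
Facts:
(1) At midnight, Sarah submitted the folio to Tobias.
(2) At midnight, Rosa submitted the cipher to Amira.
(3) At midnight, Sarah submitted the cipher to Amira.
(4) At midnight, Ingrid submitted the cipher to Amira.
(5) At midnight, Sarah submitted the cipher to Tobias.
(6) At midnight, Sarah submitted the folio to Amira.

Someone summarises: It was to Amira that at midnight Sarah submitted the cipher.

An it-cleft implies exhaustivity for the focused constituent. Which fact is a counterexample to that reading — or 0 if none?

Focus of the cleft: "Amira" (the recipient). Presupposed background: agent = Sarah, thing = the cipher, setting = at midnight.
The exhaustive reading says no other recipient fits that background.
But fact (5) also has agent = Sarah, thing = the cipher, setting = at midnight, with recipient = Tobias — so the exhaustive reading fails.

5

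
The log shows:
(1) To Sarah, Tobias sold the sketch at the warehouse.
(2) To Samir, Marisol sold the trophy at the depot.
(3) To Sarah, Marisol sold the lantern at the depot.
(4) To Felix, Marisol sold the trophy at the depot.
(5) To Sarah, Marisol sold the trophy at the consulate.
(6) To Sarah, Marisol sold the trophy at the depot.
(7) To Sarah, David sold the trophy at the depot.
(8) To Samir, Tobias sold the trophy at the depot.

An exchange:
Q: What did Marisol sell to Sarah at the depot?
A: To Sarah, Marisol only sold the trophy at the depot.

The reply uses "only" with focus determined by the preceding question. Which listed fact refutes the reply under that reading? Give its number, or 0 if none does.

3

Answering "What did ...?" puts focus on the thing — here, "the trophy".
"Only" then excludes alternative things while the background — Marisol as agent and Sarah as recipient and at the depot as setting — is held fixed.
Fact (3) shares the background with a different thing (the lantern) — counterexample.
(Fact (2) would refute a reading with focus on the recipient — but that is not what the question asks.)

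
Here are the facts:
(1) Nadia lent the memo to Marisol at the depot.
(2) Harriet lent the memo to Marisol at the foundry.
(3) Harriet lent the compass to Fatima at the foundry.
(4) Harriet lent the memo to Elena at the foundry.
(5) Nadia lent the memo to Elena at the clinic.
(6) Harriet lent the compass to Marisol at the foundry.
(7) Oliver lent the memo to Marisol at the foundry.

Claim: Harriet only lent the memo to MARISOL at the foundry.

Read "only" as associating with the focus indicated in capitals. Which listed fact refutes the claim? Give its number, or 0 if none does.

The capitals mark "Marisol" as focus. So "only" rules out other recipients, with the rest (same agent, thing, setting (Harriet / the memo / at the foundry)) as background.
Fact (4) matches on same agent, thing, setting (Harriet / the memo / at the foundry), but has recipient = Elena instead. That refutes the claim.

4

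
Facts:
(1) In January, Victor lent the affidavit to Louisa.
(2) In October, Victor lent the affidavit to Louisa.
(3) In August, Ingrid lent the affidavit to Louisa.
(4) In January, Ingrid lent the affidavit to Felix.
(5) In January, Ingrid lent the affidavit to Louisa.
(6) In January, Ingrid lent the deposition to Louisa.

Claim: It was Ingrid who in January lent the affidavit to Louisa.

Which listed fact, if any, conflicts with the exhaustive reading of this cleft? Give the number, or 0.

1

Focus of the cleft: "Ingrid" (the agent). Presupposed background: the affidavit as thing and Louisa as recipient and in January as setting.
The exhaustive reading says no other agent fits that background.
But fact (1) also has the affidavit as thing and Louisa as recipient and in January as setting, with agent = Victor — so the exhaustive reading fails.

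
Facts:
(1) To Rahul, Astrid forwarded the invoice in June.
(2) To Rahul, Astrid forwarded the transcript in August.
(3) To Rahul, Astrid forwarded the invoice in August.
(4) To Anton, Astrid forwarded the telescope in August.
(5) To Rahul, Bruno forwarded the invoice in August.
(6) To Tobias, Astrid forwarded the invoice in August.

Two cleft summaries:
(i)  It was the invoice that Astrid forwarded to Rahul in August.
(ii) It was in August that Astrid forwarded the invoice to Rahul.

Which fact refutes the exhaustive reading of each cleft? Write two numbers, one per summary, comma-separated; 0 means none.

(i): focus "the invoice". Looking for Astrid as agent and Rahul as recipient and in August as setting with some other thing — fact (2) has the transcript there. Refuted.
(ii): focus "in August". Looking for Astrid as agent and the invoice as thing and Rahul as recipient with some other setting — fact (1) has in June there. Refuted.

2, 1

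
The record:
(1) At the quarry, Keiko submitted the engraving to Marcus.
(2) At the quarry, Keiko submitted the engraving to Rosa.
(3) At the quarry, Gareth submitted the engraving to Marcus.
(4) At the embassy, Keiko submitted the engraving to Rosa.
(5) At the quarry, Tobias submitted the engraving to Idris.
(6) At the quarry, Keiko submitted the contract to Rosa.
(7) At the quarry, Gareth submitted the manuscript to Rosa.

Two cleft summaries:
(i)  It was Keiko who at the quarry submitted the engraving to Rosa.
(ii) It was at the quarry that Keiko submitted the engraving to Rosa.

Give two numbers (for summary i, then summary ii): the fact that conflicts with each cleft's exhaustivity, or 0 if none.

(i): focus "Keiko". No fact shares the engraving as thing and Rosa as recipient and at the quarry as setting with a different agent. 0.
(ii): focus "at the quarry". Looking for Keiko as agent and the engraving as thing and Rosa as recipient with some other setting — fact (4) has at the embassy there. Refuted.

0, 4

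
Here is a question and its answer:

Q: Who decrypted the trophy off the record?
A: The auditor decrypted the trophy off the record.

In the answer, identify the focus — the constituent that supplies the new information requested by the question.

The wh-word "who" asks about the subject (agent).
In the answer, "the trophy" and "off the record" are given — repeated from the question.
The constituent filling the subject (agent) gap is "the auditor"; that is the focus and would carry nuclear stress.

the auditor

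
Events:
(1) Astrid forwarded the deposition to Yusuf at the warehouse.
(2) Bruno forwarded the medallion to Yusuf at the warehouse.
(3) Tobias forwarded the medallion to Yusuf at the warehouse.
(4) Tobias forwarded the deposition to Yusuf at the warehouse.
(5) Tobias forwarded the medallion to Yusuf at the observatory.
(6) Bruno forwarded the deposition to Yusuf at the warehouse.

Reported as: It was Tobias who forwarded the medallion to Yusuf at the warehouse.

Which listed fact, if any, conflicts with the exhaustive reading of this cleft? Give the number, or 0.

Focus of the cleft: "Tobias" (the agent). Presupposed background: same thing, recipient, setting (the medallion / Yusuf / at the warehouse).
Exhaustivity: Tobias is the only agent satisfying that background.
But fact (2) also has same thing, recipient, setting (the medallion / Yusuf / at the warehouse), with agent = Bruno — so the exhaustive reading fails.

2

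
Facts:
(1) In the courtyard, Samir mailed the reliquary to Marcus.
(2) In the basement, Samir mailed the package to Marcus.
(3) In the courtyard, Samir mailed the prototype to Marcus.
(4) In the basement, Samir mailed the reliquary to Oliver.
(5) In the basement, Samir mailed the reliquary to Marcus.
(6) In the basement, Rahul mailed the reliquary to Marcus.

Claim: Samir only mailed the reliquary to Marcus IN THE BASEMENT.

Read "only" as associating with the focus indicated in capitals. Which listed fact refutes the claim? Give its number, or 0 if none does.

1

Focus (in capitals) is "in the basement" — the setting. "Only" excludes alternative settings while holding fixed same agent, thing, recipient (Samir / the reliquary / Marcus).
Fact (1) matches on same agent, thing, recipient (Samir / the reliquary / Marcus), but has setting = in the courtyard instead. That refutes the claim.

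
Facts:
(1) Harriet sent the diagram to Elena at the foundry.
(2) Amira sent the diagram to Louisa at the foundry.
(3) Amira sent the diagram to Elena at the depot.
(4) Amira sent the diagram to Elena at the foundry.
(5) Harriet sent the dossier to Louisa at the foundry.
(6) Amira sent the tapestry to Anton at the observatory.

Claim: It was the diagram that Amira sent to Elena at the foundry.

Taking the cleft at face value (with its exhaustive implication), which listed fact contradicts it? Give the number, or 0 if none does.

Focus of the cleft: "the diagram" (the thing). Presupposed background: same agent, recipient, setting (Amira / Elena / at the foundry).
The exhaustive reading says no other thing fits that background.
No listed fact matches the background with a different thing. Exhaustivity holds.

0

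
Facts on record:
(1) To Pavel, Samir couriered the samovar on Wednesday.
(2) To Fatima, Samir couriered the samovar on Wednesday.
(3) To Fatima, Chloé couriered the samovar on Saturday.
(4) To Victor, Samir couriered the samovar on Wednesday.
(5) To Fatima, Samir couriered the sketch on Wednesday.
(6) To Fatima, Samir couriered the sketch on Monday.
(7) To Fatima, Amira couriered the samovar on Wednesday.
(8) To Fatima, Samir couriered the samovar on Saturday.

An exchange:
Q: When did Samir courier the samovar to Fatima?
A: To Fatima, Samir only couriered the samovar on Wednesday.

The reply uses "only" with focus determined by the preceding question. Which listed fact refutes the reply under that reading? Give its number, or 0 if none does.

The question "When did ...?" targets the setting, so in the reply the focus falls on "on Wednesday".
So "only" ranges over settings; the rest (Samir as agent and the samovar as thing and Fatima as recipient) is presupposed.
Fact (8) shares the background with a different setting (on Saturday) — counterexample.
(Fact (1) would refute a reading with focus on the recipient — but that is not what the question asks.)

8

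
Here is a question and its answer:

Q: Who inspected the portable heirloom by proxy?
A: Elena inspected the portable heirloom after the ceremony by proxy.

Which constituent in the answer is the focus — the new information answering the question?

Elena

The wh-word "who" asks about the subject (agent).
In the answer, "the portable heirloom" and "by proxy" are given — repeated from the question.
"after the ceremony" is also new, but it specifies the time, which is not what the question asks about — so it is not the focus.
The constituent filling the subject (agent) gap is "Elena"; that is the focus.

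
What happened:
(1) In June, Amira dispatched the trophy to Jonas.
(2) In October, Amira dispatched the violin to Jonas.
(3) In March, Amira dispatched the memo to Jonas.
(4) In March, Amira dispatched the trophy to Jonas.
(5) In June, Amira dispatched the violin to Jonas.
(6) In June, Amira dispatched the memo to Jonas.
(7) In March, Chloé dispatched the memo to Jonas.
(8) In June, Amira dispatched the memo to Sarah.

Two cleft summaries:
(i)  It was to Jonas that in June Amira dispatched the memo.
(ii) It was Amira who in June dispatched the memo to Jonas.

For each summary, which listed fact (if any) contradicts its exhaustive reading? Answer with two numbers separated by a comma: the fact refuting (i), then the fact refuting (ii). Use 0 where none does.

8, 0

(i): focus "Jonas". Looking for agent = Amira, thing = the memo, setting = in June with some other recipient — fact (8) has Sarah there. Refuted.
(ii): focus "Amira". No fact shares thing = the memo, recipient = Jonas, setting = in June with a different agent. 0.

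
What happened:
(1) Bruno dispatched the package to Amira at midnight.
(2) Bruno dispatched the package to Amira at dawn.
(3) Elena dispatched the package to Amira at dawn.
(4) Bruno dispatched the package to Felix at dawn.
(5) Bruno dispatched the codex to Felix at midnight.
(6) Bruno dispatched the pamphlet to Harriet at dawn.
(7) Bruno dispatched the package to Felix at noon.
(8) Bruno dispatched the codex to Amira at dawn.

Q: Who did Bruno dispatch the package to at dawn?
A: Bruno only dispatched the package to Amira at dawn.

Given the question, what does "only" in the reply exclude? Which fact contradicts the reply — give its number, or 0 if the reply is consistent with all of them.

Answering "Who did ... to ...?" puts focus on the recipient — here, "Amira".
"Only" then excludes alternative recipients while the background — agent = Bruno, thing = the package, setting = at dawn — is held fixed.
Fact (4) shares the background with a different recipient (Felix) — counterexample.
(Fact (1) would refute a reading with focus on the setting — but that is not what the question asks.)

4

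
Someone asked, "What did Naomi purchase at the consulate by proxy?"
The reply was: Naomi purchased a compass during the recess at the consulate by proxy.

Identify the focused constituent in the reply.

The wh-word "what" asks about the direct object.
In the answer, "Naomi", "by proxy" and "at the consulate" are given — repeated from the question.
"during the recess" is also new, but it specifies the time, which is not what the question asks about — so it is not the focus.
The constituent filling the direct object gap is "a compass"; that is the focus.

a compass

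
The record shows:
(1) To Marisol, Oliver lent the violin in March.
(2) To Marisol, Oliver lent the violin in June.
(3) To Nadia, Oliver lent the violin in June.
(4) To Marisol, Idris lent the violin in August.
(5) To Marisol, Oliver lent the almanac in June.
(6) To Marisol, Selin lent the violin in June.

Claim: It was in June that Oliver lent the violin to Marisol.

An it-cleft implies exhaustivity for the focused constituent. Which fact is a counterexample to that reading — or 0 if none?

Focus of the cleft: "in June" (the setting). Presupposed background: Oliver as agent and the violin as thing and Marisol as recipient.
Exhaustivity: in June is the only setting satisfying that background.
Fact (1) shares the background but with setting = in March; exhaustivity is violated.

1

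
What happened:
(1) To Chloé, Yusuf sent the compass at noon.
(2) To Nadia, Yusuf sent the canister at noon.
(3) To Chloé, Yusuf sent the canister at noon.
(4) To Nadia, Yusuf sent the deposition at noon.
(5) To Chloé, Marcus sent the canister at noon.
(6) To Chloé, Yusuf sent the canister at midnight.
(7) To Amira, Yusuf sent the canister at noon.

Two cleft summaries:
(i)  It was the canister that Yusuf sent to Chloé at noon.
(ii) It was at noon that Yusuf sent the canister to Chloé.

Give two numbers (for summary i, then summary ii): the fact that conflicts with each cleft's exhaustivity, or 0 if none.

Summary (i) focuses "the canister" (the thing); background agent = Yusuf, recipient = Chloé, setting = at noon. Fact (1) matches that background with thing = the compass — refutes (i).
Summary (ii) focuses "at noon" (the setting); background agent = Yusuf, thing = the canister, recipient = Chloé. Fact (6) matches that background with setting = at midnight — refutes (ii).

1, 6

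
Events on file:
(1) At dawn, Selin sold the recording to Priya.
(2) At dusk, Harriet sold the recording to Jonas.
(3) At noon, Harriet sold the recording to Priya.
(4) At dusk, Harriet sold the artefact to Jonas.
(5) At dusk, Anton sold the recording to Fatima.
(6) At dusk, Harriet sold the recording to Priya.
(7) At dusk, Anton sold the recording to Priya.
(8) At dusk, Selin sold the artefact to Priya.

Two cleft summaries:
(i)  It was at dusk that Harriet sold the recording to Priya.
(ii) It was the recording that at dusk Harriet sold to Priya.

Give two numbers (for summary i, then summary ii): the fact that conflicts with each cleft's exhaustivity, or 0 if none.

(i): focus "at dusk". Looking for Harriet as agent and the recording as thing and Priya as recipient with some other setting — fact (3) has at noon there. Refuted.
(ii): focus "the recording". No fact shares Harriet as agent and Priya as recipient and at dusk as setting with a different thing. 0.

3, 0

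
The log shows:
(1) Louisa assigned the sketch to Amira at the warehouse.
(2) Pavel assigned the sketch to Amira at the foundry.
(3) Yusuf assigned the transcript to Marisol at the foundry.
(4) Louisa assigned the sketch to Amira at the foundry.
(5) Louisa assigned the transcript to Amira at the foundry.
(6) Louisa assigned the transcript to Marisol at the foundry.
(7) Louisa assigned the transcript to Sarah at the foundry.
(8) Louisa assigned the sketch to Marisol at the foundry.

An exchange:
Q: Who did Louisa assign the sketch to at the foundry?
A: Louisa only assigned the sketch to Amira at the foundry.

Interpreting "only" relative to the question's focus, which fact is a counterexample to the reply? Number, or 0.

8

The question "Who did ... to ...?" targets the recipient, so in the reply the focus falls on "Amira".
So "only" ranges over recipients; the rest (Louisa as agent and the sketch as thing and at the foundry as setting) is presupposed.
Fact (8) shares the background with a different recipient (Marisol) — counterexample.
(Fact (5) would refute a reading with focus on the thing — but that is not what the question asks.)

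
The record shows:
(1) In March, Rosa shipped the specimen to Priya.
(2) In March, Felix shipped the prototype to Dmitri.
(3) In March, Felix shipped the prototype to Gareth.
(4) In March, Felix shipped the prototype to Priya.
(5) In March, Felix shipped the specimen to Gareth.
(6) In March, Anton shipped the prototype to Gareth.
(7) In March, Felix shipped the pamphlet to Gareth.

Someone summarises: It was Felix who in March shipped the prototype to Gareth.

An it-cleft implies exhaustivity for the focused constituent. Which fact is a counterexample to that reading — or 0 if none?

6

Focus of the cleft: "Felix" (the agent). Presupposed background: the prototype as thing and Gareth as recipient and in March as setting.
Exhaustivity: Felix is the only agent satisfying that background.
Fact (6) shares the background but with agent = Anton; exhaustivity is violated.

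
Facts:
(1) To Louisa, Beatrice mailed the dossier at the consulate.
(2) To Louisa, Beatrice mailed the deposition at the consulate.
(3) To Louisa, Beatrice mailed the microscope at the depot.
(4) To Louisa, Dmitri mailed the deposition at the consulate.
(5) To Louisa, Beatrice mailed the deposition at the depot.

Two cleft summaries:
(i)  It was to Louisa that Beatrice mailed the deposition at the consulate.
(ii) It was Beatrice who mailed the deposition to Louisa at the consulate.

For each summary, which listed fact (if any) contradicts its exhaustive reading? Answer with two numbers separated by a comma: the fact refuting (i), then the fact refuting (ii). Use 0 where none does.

0, 4

(i): focus "Louisa". No fact shares Beatrice as agent and the deposition as thing and at the consulate as setting with a different recipient. 0.
(ii): focus "Beatrice". Looking for the deposition as thing and Louisa as recipient and at the consulate as setting with some other agent — fact (4) has Dmitri there. Refuted.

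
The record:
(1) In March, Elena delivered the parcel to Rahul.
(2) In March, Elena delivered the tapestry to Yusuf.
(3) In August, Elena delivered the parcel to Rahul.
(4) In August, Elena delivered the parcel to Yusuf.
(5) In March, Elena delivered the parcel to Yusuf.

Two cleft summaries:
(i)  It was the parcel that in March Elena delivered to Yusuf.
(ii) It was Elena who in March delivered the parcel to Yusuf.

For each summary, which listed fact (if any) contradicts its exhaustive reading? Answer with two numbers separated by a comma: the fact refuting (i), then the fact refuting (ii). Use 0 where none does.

2, 0

Summary (i) focuses "the parcel" (the thing); background agent = Elena, recipient = Yusuf, setting = in March. Fact (2) matches that background with thing = the tapestry — refutes (i).
Summary (ii) focuses "Elena" (the agent); background thing = the parcel, recipient = Yusuf, setting = in March. No fact matches that background with a different agent, so 0.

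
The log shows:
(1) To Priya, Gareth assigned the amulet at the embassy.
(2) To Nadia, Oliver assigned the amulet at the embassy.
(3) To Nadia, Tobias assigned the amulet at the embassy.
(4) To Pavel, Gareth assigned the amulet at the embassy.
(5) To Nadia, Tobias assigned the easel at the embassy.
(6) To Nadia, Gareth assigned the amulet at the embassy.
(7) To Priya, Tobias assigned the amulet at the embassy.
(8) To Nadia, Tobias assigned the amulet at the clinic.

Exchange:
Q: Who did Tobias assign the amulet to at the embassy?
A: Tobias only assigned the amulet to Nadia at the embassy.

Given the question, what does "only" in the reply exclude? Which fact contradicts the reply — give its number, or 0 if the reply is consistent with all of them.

Answering "Who did ... to ...?" puts focus on the recipient — here, "Nadia".
So "only" ranges over recipients; the rest (Tobias as agent and the amulet as thing and at the embassy as setting) is presupposed.
Fact (7) keeps Tobias as agent and the amulet as thing and at the embassy as setting but has recipient = Priya; that refutes the reply.
(Fact (5) would refute a reading with focus on the thing — but that is not what the question asks.)

7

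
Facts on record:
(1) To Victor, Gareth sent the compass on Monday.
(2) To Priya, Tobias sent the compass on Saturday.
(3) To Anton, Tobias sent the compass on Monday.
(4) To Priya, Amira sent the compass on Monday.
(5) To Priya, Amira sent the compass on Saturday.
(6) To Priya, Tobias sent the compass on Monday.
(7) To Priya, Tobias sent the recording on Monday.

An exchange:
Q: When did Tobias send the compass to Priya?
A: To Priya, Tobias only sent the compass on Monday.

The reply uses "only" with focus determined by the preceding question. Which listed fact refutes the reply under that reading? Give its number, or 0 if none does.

2

Answering "When did ...?" puts focus on the setting — here, "on Monday".
So "only" ranges over settings; the rest (same agent, thing, recipient (Tobias / the compass / Priya)) is presupposed.
Fact (2) keeps same agent, thing, recipient (Tobias / the compass / Priya) but has setting = on Saturday; that refutes the reply.
(Fact (7) would refute a reading with focus on the thing — but that is not what the question asks.)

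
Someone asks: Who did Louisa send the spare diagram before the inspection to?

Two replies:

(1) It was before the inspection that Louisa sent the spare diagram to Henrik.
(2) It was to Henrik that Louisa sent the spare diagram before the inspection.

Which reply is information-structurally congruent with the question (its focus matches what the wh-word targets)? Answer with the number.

2

The question word "who" targets the recipient.
Option (1) clefts "before the inspection" — the time, not what was asked.
Option (2) clefts "to Henrik" — that matches what the question asks about.
So the congruent reply is (2).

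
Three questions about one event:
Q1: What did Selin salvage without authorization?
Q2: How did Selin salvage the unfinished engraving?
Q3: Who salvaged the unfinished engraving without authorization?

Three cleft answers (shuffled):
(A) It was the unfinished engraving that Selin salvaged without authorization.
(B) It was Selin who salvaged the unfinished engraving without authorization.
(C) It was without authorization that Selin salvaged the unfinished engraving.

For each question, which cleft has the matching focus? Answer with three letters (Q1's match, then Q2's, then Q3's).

Q1 asks about the direct object; cleft (A) focuses "the unfinished engraving", which is the direct object — so Q1 → A.
Q2 asks about the manner; cleft (C) focuses "without authorization", which is the manner — so Q2 → C.
Q3 asks about the subject (agent); cleft (B) focuses "Selin", which is the subject (agent) — so Q3 → B.
Mapping: Q1→A, Q2→C, Q3→B.

ACB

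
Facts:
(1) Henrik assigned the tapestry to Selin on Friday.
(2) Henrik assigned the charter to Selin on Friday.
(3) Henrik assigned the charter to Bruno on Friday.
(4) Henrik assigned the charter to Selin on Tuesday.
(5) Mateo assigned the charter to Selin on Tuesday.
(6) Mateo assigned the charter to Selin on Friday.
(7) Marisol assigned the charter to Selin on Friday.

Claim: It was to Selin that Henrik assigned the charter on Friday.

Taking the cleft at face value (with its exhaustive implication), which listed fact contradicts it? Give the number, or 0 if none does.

3

Focus of the cleft: "Selin" (the recipient). Presupposed background: same agent, thing, setting (Henrik / the charter / on Friday).
The exhaustive reading says no other recipient fits that background.
Fact (3) shares the background but with recipient = Bruno; exhaustivity is violated.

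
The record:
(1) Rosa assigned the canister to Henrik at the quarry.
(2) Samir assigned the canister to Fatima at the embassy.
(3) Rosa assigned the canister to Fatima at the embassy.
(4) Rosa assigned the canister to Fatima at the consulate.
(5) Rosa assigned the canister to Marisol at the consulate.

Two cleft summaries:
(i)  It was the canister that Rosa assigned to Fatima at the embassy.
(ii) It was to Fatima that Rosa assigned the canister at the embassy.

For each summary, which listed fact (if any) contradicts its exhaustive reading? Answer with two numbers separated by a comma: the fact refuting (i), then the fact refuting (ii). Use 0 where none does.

(i): focus "the canister". No fact shares Rosa as agent and Fatima as recipient and at the embassy as setting with a different thing. 0.
(ii): focus "Fatima". No fact shares Rosa as agent and the canister as thing and at the embassy as setting with a different recipient. 0.

0, 0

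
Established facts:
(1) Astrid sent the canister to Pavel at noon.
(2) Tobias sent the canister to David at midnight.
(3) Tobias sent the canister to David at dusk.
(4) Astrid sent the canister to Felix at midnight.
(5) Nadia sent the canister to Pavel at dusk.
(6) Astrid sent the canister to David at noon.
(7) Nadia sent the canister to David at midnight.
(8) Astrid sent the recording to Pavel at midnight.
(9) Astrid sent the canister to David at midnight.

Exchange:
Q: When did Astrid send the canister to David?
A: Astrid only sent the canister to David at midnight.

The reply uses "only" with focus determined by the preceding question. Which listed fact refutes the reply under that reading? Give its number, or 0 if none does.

The question "When did ...?" targets the setting, so in the reply the focus falls on "at midnight".
"Only" then excludes alternative settings while the background — agent = Astrid, thing = the canister, recipient = David — is held fixed.
Fact (6) shares the background with a different setting (at noon) — counterexample.
(Fact (4) would refute a reading with focus on the recipient — but that is not what the question asks.)

6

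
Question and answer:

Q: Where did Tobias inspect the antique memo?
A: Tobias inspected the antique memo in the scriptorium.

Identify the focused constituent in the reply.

The wh-word "where" asks about the location.
In the answer, "Tobias" and "the antique memo" are given — repeated from the question.
The constituent filling the location gap is "in the scriptorium"; that is the focus and would carry nuclear stress.

in the scriptorium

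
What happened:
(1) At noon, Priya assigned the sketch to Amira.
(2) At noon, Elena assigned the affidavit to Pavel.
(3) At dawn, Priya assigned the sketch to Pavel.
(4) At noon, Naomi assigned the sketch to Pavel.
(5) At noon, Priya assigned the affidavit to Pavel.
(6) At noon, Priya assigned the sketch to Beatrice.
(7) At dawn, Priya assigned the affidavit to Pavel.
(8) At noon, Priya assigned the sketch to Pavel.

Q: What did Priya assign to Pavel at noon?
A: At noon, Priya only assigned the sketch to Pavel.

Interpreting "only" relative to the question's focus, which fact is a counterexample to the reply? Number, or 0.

The question "What did ...?" targets the thing, so in the reply the focus falls on "the sketch".
"Only" then excludes alternative things while the background — Priya as agent and Pavel as recipient and at noon as setting — is held fixed.
Fact (5) keeps Priya as agent and Pavel as recipient and at noon as setting but has thing = the affidavit; that refutes the reply.
(Fact (1) would refute a reading with focus on the recipient — but that is not what the question asks.)

5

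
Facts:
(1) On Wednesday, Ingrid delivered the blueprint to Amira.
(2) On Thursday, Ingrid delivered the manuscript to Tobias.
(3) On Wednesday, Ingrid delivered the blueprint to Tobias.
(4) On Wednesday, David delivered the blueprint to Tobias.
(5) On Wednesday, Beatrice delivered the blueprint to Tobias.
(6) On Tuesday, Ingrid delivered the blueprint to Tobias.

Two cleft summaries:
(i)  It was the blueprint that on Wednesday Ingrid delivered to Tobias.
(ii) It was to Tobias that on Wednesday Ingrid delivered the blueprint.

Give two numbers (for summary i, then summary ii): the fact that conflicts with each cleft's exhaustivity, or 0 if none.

(i): focus "the blueprint". No fact shares same agent, recipient, setting (Ingrid / Tobias / on Wednesday) with a different thing. 0.
(ii): focus "Tobias". Looking for same agent, thing, setting (Ingrid / the blueprint / on Wednesday) with some other recipient — fact (1) has Amira there. Refuted.

0, 1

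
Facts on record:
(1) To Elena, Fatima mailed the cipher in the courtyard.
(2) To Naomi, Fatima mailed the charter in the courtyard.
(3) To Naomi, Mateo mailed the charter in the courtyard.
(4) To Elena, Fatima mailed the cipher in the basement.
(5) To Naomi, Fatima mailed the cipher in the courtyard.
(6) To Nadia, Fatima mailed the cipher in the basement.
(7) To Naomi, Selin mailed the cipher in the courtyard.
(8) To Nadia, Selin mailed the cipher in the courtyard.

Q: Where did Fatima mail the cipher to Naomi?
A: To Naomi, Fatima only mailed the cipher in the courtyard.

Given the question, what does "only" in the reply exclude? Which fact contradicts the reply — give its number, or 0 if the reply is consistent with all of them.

0

Answering "Where did ...?" puts focus on the setting — here, "in the courtyard".
So "only" ranges over settings; the rest (agent = Fatima, thing = the cipher, recipient = Naomi) is presupposed.
No listed fact shares that background with another setting. Nothing contradicts the reply.
(Fact (1) would refute a reading with focus on the recipient — but that is not what the question asks.)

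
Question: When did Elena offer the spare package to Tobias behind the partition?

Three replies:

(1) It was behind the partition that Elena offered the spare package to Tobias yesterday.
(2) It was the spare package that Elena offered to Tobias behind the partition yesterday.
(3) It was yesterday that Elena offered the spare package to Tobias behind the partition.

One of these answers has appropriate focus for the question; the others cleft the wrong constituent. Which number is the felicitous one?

The question word "when" targets the time.
Option (1) clefts "behind the partition" — the location, not what was asked.
Option (2) clefts "the spare package" — the direct object, not what was asked.
Option (3) clefts "yesterday" — that matches what the question asks about.
So the congruent reply is (3).

3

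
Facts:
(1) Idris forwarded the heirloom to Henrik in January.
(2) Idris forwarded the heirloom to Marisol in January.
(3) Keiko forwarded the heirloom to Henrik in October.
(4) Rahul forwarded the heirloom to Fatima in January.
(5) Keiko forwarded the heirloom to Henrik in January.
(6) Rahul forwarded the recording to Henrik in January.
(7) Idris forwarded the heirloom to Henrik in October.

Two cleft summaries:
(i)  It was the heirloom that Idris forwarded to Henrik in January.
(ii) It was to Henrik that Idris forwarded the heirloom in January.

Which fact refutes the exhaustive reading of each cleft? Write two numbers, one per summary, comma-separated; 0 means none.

Summary (i) focuses "the heirloom" (the thing); background agent = Idris, recipient = Henrik, setting = in January. No fact matches that background with a different thing, so 0.
Summary (ii) focuses "Henrik" (the recipient); background agent = Idris, thing = the heirloom, setting = in January. Fact (2) matches that background with recipient = Marisol — refutes (ii).

0, 2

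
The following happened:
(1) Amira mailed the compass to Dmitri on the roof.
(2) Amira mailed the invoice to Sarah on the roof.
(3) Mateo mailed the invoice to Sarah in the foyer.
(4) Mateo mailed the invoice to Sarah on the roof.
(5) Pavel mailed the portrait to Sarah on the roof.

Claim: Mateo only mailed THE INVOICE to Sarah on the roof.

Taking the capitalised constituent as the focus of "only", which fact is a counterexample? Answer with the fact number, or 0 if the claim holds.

The capitals mark "the invoice" as focus. So "only" rules out other things, with the rest (Mateo as agent and Sarah as recipient and on the roof as setting) as background.
Every other fact changes something in the background, not just the thing. Nothing refutes the claim.

0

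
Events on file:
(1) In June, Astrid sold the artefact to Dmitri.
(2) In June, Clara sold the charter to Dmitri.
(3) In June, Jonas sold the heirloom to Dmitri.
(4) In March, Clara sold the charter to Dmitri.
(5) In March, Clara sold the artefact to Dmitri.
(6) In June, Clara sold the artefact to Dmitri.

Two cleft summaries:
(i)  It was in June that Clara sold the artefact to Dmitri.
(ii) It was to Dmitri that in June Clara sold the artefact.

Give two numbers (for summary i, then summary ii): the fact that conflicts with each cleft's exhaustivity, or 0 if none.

5, 0

(i): focus "in June". Looking for agent = Clara, thing = the artefact, recipient = Dmitri with some other setting — fact (5) has in March there. Refuted.
(ii): focus "Dmitri". No fact shares agent = Clara, thing = the artefact, setting = in June with a different recipient. 0.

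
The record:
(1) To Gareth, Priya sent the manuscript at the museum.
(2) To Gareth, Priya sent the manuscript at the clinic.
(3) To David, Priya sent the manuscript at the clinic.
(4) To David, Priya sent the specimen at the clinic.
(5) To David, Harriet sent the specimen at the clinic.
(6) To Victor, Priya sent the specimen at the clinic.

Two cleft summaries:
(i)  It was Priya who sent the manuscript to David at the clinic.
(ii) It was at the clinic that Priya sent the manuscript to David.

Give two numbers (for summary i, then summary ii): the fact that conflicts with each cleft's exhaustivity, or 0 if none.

0, 0

Summary (i) focuses "Priya" (the agent); background same thing, recipient, setting (the manuscript / David / at the clinic). No fact matches that background with a different agent, so 0.
Summary (ii) focuses "at the clinic" (the setting); background same agent, thing, recipient (Priya / the manuscript / David). No fact matches that background with a different setting, so 0.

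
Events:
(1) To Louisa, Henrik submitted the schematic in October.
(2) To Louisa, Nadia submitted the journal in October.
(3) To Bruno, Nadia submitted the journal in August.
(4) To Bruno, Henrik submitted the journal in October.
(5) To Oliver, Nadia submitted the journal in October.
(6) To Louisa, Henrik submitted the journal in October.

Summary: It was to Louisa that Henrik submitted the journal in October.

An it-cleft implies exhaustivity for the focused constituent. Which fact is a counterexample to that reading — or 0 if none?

The cleft puts "Louisa" in focus and presupposes the open proposition with same agent, thing, setting (Henrik / the journal / in October).
The exhaustive reading says no other recipient fits that background.
Fact (4) shares the background but with recipient = Bruno; exhaustivity is violated.

4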